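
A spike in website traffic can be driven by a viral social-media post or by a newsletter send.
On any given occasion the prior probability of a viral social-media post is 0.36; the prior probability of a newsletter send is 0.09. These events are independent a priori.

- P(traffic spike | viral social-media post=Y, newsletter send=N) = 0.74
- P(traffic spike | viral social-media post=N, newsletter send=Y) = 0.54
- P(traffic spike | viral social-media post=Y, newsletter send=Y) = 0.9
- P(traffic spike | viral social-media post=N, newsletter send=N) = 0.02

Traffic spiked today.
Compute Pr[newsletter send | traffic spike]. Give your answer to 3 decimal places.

Pr[newsletter send | traffic spike] ≈ 0.192

P(traffic spike) = 0.02×0.64×0.91 + 0.54×0.64×0.09 + 0.74×0.36×0.91 + 0.9×0.36×0.09 = 0.011648 + 0.031104 + 0.242424 + 0.029160 = 0.314336
Restricting to configurations with newsletter send present: 0.031104 + 0.029160 = 0.060264.
P(newsletter send | traffic spike) = 0.060264 / 0.314336 ≈ 0.192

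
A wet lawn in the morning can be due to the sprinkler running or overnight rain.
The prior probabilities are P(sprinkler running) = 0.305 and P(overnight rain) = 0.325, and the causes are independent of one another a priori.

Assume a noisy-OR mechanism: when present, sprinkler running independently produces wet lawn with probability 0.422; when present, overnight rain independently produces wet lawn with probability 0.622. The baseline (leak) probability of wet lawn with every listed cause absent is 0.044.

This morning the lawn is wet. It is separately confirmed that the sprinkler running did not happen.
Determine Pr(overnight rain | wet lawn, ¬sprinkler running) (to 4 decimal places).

Pr(overnight rain | wet lawn, ¬sprinkler running) ≈ 0.8748

Under noisy-OR, P(wet lawn | causes) = 1 − (1−0.044)·∏(1−qᵢ) over the active causes.
Numerator (weight on configurations with overnight rain): 0.638632·0.325 = 0.207555
Denominator P(wet lawn | ¬sprinkler running): 0.044·0.675 + 0.638632·0.325 = 0.237255
Posterior = 0.207555 / 0.237255 ≈ 0.8748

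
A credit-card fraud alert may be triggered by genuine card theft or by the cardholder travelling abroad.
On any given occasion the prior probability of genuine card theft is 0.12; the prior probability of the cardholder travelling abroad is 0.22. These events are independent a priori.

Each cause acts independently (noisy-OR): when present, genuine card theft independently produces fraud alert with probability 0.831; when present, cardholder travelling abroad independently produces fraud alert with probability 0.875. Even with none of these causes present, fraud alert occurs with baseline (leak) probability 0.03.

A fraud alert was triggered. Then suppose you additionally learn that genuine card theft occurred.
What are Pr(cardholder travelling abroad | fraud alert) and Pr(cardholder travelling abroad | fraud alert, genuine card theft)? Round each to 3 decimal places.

Pr(cardholder travelling abroad | fraud alert) ≈ 0.665; Pr(cardholder travelling abroad | fraud alert, genuine card theft) ≈ 0.248

Under noisy-OR, P(fraud alert | causes) = 1 − (1−0.03)·∏(1−qᵢ) over the active causes.
Weight on cardholder travelling abroad=true, given the evidence: 0.170126 + 0.025859 = 0.195985
The normalizing constant is 0.03×0.88×0.78 + 0.87875×0.88×0.22 + 0.83607×0.12×0.78 + 0.979509×0.12×0.22 = 0.294833
P(cardholder travelling abroad | fraud alert) = 0.195985/0.294833 ≈ 0.665

Now also conditioning on genuine card theft=true:
Weight on cardholder travelling abroad=true, given the evidence: 0.979509·0.22 = 0.215492
The normalizing constant is 0.83607·0.78 + 0.979509·0.22 = 0.867627
Posterior = 0.215492 / 0.867627 ≈ 0.248
— genuine card theft explains away the evidence for cardholder travelling abroad.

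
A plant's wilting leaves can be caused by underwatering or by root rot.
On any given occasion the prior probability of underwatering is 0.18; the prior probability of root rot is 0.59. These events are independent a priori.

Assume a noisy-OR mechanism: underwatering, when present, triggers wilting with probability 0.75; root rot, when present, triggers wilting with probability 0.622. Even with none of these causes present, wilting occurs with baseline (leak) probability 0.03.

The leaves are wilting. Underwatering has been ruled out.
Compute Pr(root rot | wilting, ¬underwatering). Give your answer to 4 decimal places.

Pr(root rot | wilting, ¬underwatering) ≈ 0.9681

Under noisy-OR, P(wilting | causes) = 1 − (1−0.03)·∏(1−qᵢ) over the active causes.
By total probability over both values of root rot:
  P(wilting | ¬underwatering) = 0.03×0.41 + 0.63334×0.59
        = 0.012300 + 0.373671 = 0.385971
Keeping only the root rot-present terms gives 0.373671, so
  P(root rot | wilting, ¬underwatering) = 0.373671 / 0.385971 ≈ 0.9681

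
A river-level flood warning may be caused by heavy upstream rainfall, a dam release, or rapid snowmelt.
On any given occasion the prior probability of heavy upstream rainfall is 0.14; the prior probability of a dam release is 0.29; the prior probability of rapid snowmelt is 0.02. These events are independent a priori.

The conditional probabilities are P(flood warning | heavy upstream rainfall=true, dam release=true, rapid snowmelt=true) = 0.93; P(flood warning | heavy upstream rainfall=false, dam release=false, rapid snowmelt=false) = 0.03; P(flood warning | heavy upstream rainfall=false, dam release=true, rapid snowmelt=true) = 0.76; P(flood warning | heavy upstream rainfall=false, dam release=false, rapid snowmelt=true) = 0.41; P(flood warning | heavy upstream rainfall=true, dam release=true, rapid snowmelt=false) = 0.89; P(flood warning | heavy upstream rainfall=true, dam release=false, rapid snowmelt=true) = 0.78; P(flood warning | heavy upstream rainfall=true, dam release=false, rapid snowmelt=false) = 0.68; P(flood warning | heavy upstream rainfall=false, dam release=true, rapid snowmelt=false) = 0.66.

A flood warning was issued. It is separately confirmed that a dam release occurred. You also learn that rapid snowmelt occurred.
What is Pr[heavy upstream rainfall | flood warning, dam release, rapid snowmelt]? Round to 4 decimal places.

Enumerate both values of heavy upstream rainfall and weight by the priors:
  P(flood warning | dam release, rapid snowmelt) = 0.76×0.86 + 0.93×0.14
        = 0.653600 + 0.130200 = 0.783800
The terms with heavy upstream rainfall present sum to 0.130200, so
  P(heavy upstream rainfall | flood warning, dam release, rapid snowmelt) = 0.130200 / 0.783800 ≈ 0.1661

Pr[heavy upstream rainfall | flood warning, dam release, rapid snowmelt] ≈ 0.1661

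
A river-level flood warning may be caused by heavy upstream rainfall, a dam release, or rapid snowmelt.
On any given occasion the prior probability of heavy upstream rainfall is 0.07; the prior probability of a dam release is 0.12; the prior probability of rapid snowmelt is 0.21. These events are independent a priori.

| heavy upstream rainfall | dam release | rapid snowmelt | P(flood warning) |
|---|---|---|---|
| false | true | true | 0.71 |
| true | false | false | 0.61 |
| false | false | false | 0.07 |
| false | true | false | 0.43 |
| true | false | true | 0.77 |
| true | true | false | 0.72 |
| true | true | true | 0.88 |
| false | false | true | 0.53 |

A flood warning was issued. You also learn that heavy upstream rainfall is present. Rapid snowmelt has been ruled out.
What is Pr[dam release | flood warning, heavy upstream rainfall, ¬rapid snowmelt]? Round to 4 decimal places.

Pr[dam release | flood warning, heavy upstream rainfall, ¬rapid snowmelt] ≈ 0.1386

Sum P(flood warning|·) weighted by the priors over both values of dam release:
  P(flood warning | heavy upstream rainfall, ¬rapid snowmelt) = 0.61×0.88 + 0.72×0.12
        = 0.536800 + 0.086400 = 0.623200
The terms with dam release present sum to 0.086400, so
  P(dam release | flood warning, heavy upstream rainfall, ¬rapid snowmelt) = 0.086400 / 0.623200 ≈ 0.1386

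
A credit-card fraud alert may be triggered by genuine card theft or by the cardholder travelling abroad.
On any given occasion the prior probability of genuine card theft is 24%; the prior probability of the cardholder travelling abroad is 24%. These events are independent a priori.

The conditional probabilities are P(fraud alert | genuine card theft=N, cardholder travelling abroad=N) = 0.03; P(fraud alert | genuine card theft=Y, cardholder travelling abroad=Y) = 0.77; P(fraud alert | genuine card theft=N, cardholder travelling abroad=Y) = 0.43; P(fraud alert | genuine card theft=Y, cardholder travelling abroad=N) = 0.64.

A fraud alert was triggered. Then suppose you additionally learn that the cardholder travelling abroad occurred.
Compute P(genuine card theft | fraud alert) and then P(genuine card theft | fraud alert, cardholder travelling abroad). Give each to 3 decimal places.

Enumerate the 4 (genuine card theft, cardholder travelling abroad) configurations and weight by the priors:
  P(fraud alert) = 0.03·0.76·0.76 + 0.43·0.76·0.24 + 0.64·0.24·0.76 + 0.77·0.24·0.24
        = 0.017328 + 0.078432 + 0.116736 + 0.044352 = 0.256848
The terms with genuine card theft present sum to 0.161088, so
  P(genuine card theft | fraud alert) = 0.161088 / 0.256848 ≈ 0.627

With the extra evidence:
By total probability over both values of genuine card theft:
  P(fraud alert | cardholder travelling abroad) = 0.43·0.76 + 0.77·0.24
        = 0.326800 + 0.184800 = 0.511600
The terms with genuine card theft present sum to 0.184800, so
  P(genuine card theft | fraud alert, cardholder travelling abroad) = 0.184800 / 0.511600 ≈ 0.361

P(genuine card theft | fraud alert) ≈ 0.627; P(genuine card theft | fraud alert, cardholder travelling abroad) ≈ 0.361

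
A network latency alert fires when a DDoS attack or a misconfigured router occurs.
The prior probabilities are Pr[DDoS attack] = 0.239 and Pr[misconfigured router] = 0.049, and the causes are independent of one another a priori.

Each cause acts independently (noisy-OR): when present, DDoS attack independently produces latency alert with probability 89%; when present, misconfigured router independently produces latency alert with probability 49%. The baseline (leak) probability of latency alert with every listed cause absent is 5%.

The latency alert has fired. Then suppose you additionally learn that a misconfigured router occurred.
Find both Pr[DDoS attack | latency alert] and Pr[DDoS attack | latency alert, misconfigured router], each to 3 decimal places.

Under noisy-OR, P(latency alert | causes) = 1 − (1−0.05)·∏(1−qᵢ) over the active causes.
Weight on DDoS attack=true, given the evidence: 0.203537 + 0.011087 = 0.214624
Denominator P(latency alert): 0.05*0.761*0.951 + 0.5155*0.761*0.049 + 0.8955*0.239*0.951 + 0.946705*0.239*0.049 = 0.270032
Posterior = 0.214624 / 0.270032 ≈ 0.795

Now also conditioning on misconfigured router=true:
P(latency alert | misconfigured router) = 0.5155·0.761 + 0.946705·0.239 = 0.392295 + 0.226262 = 0.618557
Of this, 0.226262 comes from 0.946705·0.239 (the DDoS attack=true cases).
Hence the posterior is 0.226262/0.618557 ≈ 0.366.

Pr[DDoS attack | latency alert] ≈ 0.795; Pr[DDoS attack | latency alert, misconfigured router] ≈ 0.366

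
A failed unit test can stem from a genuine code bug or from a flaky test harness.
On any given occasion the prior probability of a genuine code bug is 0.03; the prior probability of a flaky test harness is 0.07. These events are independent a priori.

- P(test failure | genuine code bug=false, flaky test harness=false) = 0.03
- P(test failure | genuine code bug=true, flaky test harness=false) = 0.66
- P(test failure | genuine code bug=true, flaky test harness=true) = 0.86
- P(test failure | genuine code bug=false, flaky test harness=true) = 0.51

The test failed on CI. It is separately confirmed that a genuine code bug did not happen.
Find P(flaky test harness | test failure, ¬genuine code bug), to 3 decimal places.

Enumerate both values of flaky test harness and weight by the priors:
  P(test failure | ¬genuine code bug) = 0.03×0.93 + 0.51×0.07
        = 0.027900 + 0.035700 = 0.063600
Keeping only the flaky test harness-present terms gives 0.035700, so
  P(flaky test harness | test failure, ¬genuine code bug) = 0.035700 / 0.063600 ≈ 0.561

P(flaky test harness | test failure, ¬genuine code bug) ≈ 0.561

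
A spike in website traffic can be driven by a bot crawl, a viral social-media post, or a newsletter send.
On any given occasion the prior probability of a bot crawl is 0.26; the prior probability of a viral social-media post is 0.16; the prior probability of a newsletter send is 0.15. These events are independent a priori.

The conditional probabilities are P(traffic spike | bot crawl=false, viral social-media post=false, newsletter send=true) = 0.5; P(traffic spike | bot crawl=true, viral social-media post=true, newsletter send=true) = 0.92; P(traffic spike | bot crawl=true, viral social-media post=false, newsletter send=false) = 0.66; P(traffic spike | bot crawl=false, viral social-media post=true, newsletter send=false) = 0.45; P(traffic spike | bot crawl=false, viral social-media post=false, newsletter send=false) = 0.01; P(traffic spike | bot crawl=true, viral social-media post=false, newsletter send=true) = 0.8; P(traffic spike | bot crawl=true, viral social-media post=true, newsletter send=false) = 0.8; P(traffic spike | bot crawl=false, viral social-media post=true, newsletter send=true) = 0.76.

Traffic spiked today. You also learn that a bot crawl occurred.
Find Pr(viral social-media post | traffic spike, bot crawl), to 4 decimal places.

By total probability over the 4 (viral social-media post, newsletter send) configurations:
  P(traffic spike | bot crawl) = 0.66×0.84×0.85 + 0.8×0.84×0.15 + 0.8×0.16×0.85 + 0.92×0.16×0.15
        = 0.471240 + 0.100800 + 0.108800 + 0.022080 = 0.702920
The terms with viral social-media post present sum to 0.130880, so
  P(viral social-media post | traffic spike, bot crawl) = 0.130880 / 0.702920 ≈ 0.1862

Pr(viral social-media post | traffic spike, bot crawl) ≈ 0.1862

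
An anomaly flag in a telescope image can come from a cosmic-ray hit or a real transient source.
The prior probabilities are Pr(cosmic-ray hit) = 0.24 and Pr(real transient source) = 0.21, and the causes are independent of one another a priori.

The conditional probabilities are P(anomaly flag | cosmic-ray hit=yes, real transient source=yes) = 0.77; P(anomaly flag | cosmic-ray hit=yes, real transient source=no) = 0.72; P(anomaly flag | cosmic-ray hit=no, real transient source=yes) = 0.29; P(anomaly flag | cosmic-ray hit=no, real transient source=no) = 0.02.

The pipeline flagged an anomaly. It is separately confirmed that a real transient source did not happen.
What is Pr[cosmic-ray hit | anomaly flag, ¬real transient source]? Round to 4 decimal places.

Pr[cosmic-ray hit | anomaly flag, ¬real transient source] ≈ 0.9191

Sum P(anomaly flag|·) weighted by the priors over both values of cosmic-ray hit:
  P(anomaly flag | ¬real transient source) = 0.02*0.76 + 0.72*0.24
        = 0.015200 + 0.172800 = 0.188000
The terms with cosmic-ray hit present sum to 0.172800, so
  P(cosmic-ray hit | anomaly flag, ¬real transient source) = 0.172800 / 0.188000 ≈ 0.9191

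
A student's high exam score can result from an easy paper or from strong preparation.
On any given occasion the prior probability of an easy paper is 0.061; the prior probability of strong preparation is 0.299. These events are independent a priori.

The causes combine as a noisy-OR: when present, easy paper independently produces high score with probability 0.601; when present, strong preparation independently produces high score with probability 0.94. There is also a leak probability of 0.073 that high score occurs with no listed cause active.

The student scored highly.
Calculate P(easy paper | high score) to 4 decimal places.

Under noisy-OR, P(high score | causes) = 1 − (1−0.073)·∏(1−qᵢ) over the active causes.
P(high score) = 0.073*0.939*0.701 + 0.94438*0.939*0.299 + 0.630127*0.061*0.701 + 0.977808*0.061*0.299 = 0.048051 + 0.265145 + 0.026945 + 0.017834 = 0.357975
Of this, 0.044779 comes from 0.026945 + 0.017834 (the easy paper=true cases).
P(easy paper | high score) = 0.044779 / 0.357975 ≈ 0.1251

P(easy paper | high score) ≈ 0.1251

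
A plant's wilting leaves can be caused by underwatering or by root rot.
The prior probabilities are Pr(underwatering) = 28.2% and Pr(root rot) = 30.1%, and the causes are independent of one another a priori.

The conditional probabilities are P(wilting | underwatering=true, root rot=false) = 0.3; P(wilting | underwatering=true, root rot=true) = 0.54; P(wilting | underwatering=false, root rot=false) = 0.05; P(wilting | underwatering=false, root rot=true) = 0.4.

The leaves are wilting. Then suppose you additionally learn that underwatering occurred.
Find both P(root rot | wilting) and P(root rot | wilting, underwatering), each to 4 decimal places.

Numerator (weight on configurations with root rot): 0.086447 + 0.045836 = 0.132283
Denominator P(wilting): 0.05*0.718*0.699 + 0.4*0.718*0.301 + 0.3*0.282*0.699 + 0.54*0.282*0.301 = 0.216512
P(root rot | wilting) = 0.132283/0.216512 ≈ 0.6110

With the extra evidence:
P(wilting | underwatering) = 0.3·0.699 + 0.54·0.301 = 0.209700 + 0.162540 = 0.372240
The root rot-present share is 0.54·0.301 = 0.162540.
Hence the posterior is 0.162540/0.372240 ≈ 0.4367.
This is intercausal reasoning (explaining away): once underwatering accounts for the wilting, root rot becomes less likely.

P(root rot | wilting) ≈ 0.6110; P(root rot | wilting, underwatering) ≈ 0.4367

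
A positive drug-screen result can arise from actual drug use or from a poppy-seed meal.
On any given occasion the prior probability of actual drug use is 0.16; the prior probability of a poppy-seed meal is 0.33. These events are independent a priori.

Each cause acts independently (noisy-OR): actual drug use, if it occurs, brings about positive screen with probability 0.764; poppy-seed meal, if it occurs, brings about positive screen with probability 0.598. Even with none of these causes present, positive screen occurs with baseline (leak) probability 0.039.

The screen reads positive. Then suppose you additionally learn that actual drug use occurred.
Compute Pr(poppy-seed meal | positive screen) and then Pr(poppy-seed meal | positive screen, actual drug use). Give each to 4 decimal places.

Pr(poppy-seed meal | positive screen) ≈ 0.6754; Pr(poppy-seed meal | positive screen, actual drug use) ≈ 0.3667

Under noisy-OR, P(positive screen | causes) = 1 − (1−0.039)·∏(1−qᵢ) over the active causes.
Weight on poppy-seed meal=true, given the evidence: 0.170112 + 0.047986 = 0.218098
Normalizer over all consistent configurations: 0.039×0.84×0.67 + 0.613678×0.84×0.33 + 0.773204×0.16×0.67 + 0.908828×0.16×0.33 = 0.322934
Posterior = 0.218098 / 0.322934 ≈ 0.6754

With the extra evidence:
P(positive screen | actual drug use) = 0.773204*0.67 + 0.908828*0.33 = 0.518047 + 0.299913 = 0.817960
Restricting to configurations with poppy-seed meal present: 0.908828*0.33 = 0.299913.
So P(poppy-seed meal | positive screen, actual drug use) = 0.299913/0.817960 ≈ 0.3667.
— actual drug use explains away the evidence for poppy-seed meal.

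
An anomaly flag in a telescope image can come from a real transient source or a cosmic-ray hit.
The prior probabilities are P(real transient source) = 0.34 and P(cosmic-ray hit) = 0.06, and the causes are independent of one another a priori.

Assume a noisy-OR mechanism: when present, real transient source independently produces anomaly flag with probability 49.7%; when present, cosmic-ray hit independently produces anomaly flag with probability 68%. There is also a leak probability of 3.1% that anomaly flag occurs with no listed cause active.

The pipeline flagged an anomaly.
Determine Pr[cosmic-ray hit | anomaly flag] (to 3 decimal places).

Under noisy-OR, P(anomaly flag | causes) = 1 − (1−0.031)·∏(1−qᵢ) over the active causes.
Weight on cosmic-ray hit=true, given the evidence: 0.027321 + 0.017218 = 0.044539
Denominator P(anomaly flag): 0.031×0.66×0.94 + 0.68992×0.66×0.06 + 0.512593×0.34×0.94 + 0.84403×0.34×0.06 = 0.227596
P(cosmic-ray hit | anomaly flag) = 0.044539/0.227596 ≈ 0.196

Pr[cosmic-ray hit | anomaly flag] ≈ 0.196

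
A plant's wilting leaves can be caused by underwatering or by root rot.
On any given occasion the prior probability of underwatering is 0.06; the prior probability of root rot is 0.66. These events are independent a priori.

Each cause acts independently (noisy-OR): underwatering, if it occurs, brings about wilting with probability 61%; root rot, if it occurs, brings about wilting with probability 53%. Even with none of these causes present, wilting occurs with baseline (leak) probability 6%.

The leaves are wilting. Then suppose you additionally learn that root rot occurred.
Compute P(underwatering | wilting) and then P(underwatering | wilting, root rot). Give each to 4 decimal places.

P(underwatering | wilting) ≈ 0.1111; P(underwatering | wilting, root rot) ≈ 0.0865

Under noisy-OR, P(wilting | causes) = 1 − (1−0.06)·∏(1−qᵢ) over the active causes.
P(wilting) = 0.06×0.94×0.34 + 0.5582×0.94×0.66 + 0.6334×0.06×0.34 + 0.827698×0.06×0.66 = 0.019176 + 0.346307 + 0.012921 + 0.032777 = 0.411181
Of this, 0.045698 comes from 0.012921 + 0.032777 (the underwatering=true cases).
Hence the posterior is 0.045698/0.411181 ≈ 0.1111.

Now also conditioning on root rot=true:
Enumerate both values of underwatering and weight by the priors:
  P(wilting | root rot) = 0.5582×0.94 + 0.827698×0.06
        = 0.524708 + 0.049662 = 0.574370
Keeping only the underwatering-present terms gives 0.049662, so
  P(underwatering | wilting, root rot) = 0.049662 / 0.574370 ≈ 0.0865
— root rot explains away the evidence for underwatering.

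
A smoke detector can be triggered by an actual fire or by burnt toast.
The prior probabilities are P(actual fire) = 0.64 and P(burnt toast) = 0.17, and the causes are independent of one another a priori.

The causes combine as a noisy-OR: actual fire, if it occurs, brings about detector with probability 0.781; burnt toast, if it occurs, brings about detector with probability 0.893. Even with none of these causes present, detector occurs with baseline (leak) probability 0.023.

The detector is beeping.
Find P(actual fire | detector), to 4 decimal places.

Under noisy-OR, P(detector | causes) = 1 − (1−0.023)·∏(1−qᵢ) over the active causes.
P(detector) = 0.023·0.36·0.83 + 0.895461·0.36·0.17 + 0.786037·0.64·0.83 + 0.977106·0.64·0.17 = 0.006872 + 0.054802 + 0.417543 + 0.106309 = 0.585526
Of this, 0.523852 comes from 0.417543 + 0.106309 (the actual fire=true cases).
P(actual fire | detector) = 0.523852 / 0.585526 ≈ 0.8947

P(actual fire | detector) ≈ 0.8947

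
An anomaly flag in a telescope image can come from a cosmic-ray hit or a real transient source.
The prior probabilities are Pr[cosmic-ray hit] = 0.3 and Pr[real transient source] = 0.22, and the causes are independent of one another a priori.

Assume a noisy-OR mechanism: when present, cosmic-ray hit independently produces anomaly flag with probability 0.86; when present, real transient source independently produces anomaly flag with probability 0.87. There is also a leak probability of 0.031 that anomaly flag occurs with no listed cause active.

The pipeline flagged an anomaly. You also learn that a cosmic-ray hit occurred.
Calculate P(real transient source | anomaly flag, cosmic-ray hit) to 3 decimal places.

P(real transient source | anomaly flag, cosmic-ray hit) ≈ 0.243

Under noisy-OR, P(anomaly flag | causes) = 1 − (1−0.031)·∏(1−qᵢ) over the active causes.
P(anomaly flag | cosmic-ray hit) = 0.86434*0.78 + 0.982364*0.22 = 0.674185 + 0.216120 = 0.890305
Of this, 0.216120 comes from 0.982364*0.22 (the real transient source=true cases).
Hence the posterior is 0.216120/0.890305 ≈ 0.243.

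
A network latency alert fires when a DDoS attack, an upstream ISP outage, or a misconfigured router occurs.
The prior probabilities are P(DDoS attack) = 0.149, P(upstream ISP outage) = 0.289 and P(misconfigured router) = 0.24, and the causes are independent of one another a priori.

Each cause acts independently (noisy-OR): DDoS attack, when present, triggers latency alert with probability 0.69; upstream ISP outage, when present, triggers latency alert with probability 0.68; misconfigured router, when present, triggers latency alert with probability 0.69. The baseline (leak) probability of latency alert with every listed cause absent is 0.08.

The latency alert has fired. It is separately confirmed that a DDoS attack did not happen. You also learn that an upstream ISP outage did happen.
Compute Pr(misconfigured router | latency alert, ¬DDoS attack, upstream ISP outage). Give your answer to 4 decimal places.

Under noisy-OR, P(latency alert | causes) = 1 − (1−0.08)·∏(1−qᵢ) over the active causes.
Numerator (weight on configurations with misconfigured router): 0.908736*0.24 = 0.218097
Denominator P(latency alert | ¬DDoS attack, upstream ISP outage): 0.7056*0.76 + 0.908736*0.24 = 0.754353
P(misconfigured router | latency alert, ¬DDoS attack, upstream ISP outage) = 0.218097/0.754353 ≈ 0.2891

Pr(misconfigured router | latency alert, ¬DDoS attack, upstream ISP outage) ≈ 0.2891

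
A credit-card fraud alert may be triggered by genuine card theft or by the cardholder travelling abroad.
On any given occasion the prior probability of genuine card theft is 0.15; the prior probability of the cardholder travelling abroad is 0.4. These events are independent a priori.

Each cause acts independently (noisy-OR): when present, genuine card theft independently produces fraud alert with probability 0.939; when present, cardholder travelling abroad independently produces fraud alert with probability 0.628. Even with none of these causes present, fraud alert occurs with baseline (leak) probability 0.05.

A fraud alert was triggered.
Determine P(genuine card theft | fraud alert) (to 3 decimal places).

P(genuine card theft | fraud alert) ≈ 0.369

Under noisy-OR, P(fraud alert | causes) = 1 − (1−0.05)·∏(1−qᵢ) over the active causes.
Weight on genuine card theft=true, given the evidence: 0.084784 + 0.058707 = 0.143491
Denominator P(fraud alert): 0.05*0.85*0.6 + 0.6466*0.85*0.4 + 0.94205*0.15*0.6 + 0.978443*0.15*0.4 = 0.388835
P(genuine card theft | fraud alert) = 0.143491/0.388835 ≈ 0.369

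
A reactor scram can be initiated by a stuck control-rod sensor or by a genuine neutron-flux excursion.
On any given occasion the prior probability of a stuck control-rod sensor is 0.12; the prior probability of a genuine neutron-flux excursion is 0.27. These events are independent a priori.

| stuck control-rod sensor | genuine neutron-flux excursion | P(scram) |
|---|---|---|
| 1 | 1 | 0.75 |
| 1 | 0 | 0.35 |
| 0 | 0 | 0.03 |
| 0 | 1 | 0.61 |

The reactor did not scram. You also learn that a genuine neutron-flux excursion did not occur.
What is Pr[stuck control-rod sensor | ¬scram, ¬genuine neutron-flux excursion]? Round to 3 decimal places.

Pr[stuck control-rod sensor | ¬scram, ¬genuine neutron-flux excursion] ≈ 0.084

P(¬scram | ¬genuine neutron-flux excursion) = 0.97*0.88 + 0.65*0.12 = 0.853600 + 0.078000 = 0.931600
The stuck control-rod sensor-present share is 0.65*0.12 = 0.078000.
So P(stuck control-rod sensor | ¬scram, ¬genuine neutron-flux excursion) = 0.078000/0.931600 ≈ 0.084.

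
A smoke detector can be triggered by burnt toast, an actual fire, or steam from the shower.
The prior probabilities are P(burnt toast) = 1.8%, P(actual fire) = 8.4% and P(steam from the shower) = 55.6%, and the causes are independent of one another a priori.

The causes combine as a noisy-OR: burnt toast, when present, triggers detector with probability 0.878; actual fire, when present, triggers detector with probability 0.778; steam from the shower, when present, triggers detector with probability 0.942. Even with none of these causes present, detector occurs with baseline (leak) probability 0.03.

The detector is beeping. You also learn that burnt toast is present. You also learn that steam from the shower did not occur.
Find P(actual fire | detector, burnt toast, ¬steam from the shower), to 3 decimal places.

P(actual fire | detector, burnt toast, ¬steam from the shower) ≈ 0.092

Under noisy-OR, P(detector | causes) = 1 − (1−0.03)·∏(1−qᵢ) over the active causes.
Sum P(detector|·) weighted by the priors over both values of actual fire:
  P(detector | burnt toast, ¬steam from the shower) = 0.88166×0.916 + 0.973729×0.084
        = 0.807601 + 0.081793 = 0.889394
The terms with actual fire present sum to 0.081793, so
  P(actual fire | detector, burnt toast, ¬steam from the shower) = 0.081793 / 0.889394 ≈ 0.092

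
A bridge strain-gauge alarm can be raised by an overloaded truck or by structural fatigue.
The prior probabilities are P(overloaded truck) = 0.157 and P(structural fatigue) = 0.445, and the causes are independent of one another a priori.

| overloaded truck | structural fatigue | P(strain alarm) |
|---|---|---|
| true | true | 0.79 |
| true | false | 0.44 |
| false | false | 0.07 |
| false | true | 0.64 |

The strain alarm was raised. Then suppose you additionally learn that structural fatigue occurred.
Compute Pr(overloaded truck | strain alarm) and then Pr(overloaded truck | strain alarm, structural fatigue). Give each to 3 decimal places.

Pr(overloaded truck | strain alarm) ≈ 0.255; Pr(overloaded truck | strain alarm, structural fatigue) ≈ 0.187

P(strain alarm) = 0.07×0.843×0.555 + 0.64×0.843×0.445 + 0.44×0.157×0.555 + 0.79×0.157×0.445 = 0.032751 + 0.240086 + 0.038339 + 0.055193 = 0.366369
The overloaded truck-present share is 0.038339 + 0.055193 = 0.093532.
P(overloaded truck | strain alarm) = 0.093532 / 0.366369 ≈ 0.255

Now condition on the additional information:
Sum P(strain alarm|·) weighted by the priors over both values of overloaded truck:
  P(strain alarm | structural fatigue) = 0.64*0.843 + 0.79*0.157
        = 0.539520 + 0.124030 = 0.663550
Configurations with overloaded truck contribute 0.124030, so
  P(overloaded truck | strain alarm, structural fatigue) = 0.124030 / 0.663550 ≈ 0.187
Conditioning on structural fatigue lowers the posterior on overloaded truck: the classic explaining-away effect in a common-effect structure.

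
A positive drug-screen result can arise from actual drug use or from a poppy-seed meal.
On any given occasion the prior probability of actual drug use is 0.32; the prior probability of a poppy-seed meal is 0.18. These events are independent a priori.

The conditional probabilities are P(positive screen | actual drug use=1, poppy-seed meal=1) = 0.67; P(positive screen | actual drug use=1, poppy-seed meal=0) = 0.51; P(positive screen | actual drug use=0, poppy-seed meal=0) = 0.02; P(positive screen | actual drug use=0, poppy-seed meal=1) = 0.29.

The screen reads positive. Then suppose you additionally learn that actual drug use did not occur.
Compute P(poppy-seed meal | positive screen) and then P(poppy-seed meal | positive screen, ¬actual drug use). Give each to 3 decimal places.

P(poppy-seed meal | positive screen) ≈ 0.338; P(poppy-seed meal | positive screen, ¬actual drug use) ≈ 0.761

P(positive screen) = 0.02*0.68*0.82 + 0.29*0.68*0.18 + 0.51*0.32*0.82 + 0.67*0.32*0.18 = 0.011152 + 0.035496 + 0.133824 + 0.038592 = 0.219064
Restricting to configurations with poppy-seed meal present: 0.035496 + 0.038592 = 0.074088.
P(poppy-seed meal | positive screen) = 0.074088 / 0.219064 ≈ 0.338

With the extra evidence:
P(positive screen | ¬actual drug use) = 0.02×0.82 + 0.29×0.18 = 0.016400 + 0.052200 = 0.068600
The poppy-seed meal-present share is 0.29×0.18 = 0.052200.
Hence the posterior is 0.052200/0.068600 ≈ 0.761.
With actual drug use excluded, poppy-seed meal must carry more of the explanatory weight for the positive screen.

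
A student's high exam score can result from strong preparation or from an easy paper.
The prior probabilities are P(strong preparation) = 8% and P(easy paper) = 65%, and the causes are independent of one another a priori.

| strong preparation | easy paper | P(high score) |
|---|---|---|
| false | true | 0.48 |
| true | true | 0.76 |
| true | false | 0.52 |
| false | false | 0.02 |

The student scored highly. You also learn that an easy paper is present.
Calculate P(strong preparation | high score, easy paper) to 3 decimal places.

P(high score | easy paper) = 0.48*0.92 + 0.76*0.08 = 0.441600 + 0.060800 = 0.502400
The strong preparation-present share is 0.76*0.08 = 0.060800.
So P(strong preparation | high score, easy paper) = 0.060800/0.502400 ≈ 0.121.

P(strong preparation | high score, easy paper) ≈ 0.121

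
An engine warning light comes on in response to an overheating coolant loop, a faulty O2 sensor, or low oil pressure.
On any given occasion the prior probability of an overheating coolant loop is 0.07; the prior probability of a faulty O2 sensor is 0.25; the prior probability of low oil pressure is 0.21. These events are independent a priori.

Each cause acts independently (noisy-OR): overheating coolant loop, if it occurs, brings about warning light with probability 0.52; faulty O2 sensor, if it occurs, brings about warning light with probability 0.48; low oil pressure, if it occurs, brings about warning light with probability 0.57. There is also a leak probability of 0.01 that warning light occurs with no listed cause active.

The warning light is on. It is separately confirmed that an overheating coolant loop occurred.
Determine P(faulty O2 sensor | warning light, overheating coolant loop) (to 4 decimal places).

Under noisy-OR, P(warning light | causes) = 1 − (1−0.01)·∏(1−qᵢ) over the active causes.
By total probability over the 4 (faulty O2 sensor, low oil pressure) configurations:
  P(warning light | overheating coolant loop) = 0.5248×0.75×0.79 + 0.795664×0.75×0.21 + 0.752896×0.25×0.79 + 0.893745×0.25×0.21
        = 0.310944 + 0.125317 + 0.148697 + 0.046922 = 0.631880
The terms with faulty O2 sensor present sum to 0.195619, so
  P(faulty O2 sensor | warning light, overheating coolant loop) = 0.195619 / 0.631880 ≈ 0.3096

P(faulty O2 sensor | warning light, overheating coolant loop) ≈ 0.3096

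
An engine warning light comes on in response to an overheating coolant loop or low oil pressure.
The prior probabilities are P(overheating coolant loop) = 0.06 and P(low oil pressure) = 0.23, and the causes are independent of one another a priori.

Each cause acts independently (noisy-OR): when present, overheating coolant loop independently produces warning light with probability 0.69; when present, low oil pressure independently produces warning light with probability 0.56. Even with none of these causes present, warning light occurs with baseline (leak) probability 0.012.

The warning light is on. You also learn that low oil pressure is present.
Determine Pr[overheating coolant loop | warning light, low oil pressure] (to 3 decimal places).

Under noisy-OR, P(warning light | causes) = 1 − (1−0.012)·∏(1−qᵢ) over the active causes.
Enumerate both values of overheating coolant loop and weight by the priors:
  P(warning light | low oil pressure) = 0.56528·0.94 + 0.865237·0.06
        = 0.531363 + 0.051914 = 0.583277
Keeping only the overheating coolant loop-present terms gives 0.051914, so
  P(overheating coolant loop | warning light, low oil pressure) = 0.051914 / 0.583277 ≈ 0.089

Pr[overheating coolant loop | warning light, low oil pressure] ≈ 0.089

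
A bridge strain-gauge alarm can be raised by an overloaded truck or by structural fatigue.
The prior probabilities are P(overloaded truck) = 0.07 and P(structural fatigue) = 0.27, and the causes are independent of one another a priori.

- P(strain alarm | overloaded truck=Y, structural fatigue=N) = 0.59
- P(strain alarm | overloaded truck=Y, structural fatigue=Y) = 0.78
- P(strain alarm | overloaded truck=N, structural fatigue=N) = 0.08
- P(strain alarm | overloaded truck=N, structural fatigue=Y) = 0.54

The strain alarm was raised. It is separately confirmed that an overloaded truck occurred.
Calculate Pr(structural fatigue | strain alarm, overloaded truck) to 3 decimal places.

Pr(structural fatigue | strain alarm, overloaded truck) ≈ 0.328

Sum P(strain alarm|·) weighted by the priors over both values of structural fatigue:
  P(strain alarm | overloaded truck) = 0.59·0.73 + 0.78·0.27
        = 0.430700 + 0.210600 = 0.641300
The terms with structural fatigue present sum to 0.210600, so
  P(structural fatigue | strain alarm, overloaded truck) = 0.210600 / 0.641300 ≈ 0.328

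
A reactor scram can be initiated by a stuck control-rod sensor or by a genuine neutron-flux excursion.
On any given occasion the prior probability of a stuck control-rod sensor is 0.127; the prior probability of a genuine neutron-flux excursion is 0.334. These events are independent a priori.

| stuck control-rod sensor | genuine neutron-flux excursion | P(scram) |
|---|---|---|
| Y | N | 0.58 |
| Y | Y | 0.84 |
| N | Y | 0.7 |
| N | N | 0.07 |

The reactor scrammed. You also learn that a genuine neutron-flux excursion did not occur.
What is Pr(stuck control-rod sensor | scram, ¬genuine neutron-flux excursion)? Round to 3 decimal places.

Pr(stuck control-rod sensor | scram, ¬genuine neutron-flux excursion) ≈ 0.547

Enumerate both values of stuck control-rod sensor and weight by the priors:
  P(scram | ¬genuine neutron-flux excursion) = 0.07·0.873 + 0.58·0.127
        = 0.061110 + 0.073660 = 0.134770
Keeping only the stuck control-rod sensor-present terms gives 0.073660, so
  P(stuck control-rod sensor | scram, ¬genuine neutron-flux excursion) = 0.073660 / 0.134770 ≈ 0.547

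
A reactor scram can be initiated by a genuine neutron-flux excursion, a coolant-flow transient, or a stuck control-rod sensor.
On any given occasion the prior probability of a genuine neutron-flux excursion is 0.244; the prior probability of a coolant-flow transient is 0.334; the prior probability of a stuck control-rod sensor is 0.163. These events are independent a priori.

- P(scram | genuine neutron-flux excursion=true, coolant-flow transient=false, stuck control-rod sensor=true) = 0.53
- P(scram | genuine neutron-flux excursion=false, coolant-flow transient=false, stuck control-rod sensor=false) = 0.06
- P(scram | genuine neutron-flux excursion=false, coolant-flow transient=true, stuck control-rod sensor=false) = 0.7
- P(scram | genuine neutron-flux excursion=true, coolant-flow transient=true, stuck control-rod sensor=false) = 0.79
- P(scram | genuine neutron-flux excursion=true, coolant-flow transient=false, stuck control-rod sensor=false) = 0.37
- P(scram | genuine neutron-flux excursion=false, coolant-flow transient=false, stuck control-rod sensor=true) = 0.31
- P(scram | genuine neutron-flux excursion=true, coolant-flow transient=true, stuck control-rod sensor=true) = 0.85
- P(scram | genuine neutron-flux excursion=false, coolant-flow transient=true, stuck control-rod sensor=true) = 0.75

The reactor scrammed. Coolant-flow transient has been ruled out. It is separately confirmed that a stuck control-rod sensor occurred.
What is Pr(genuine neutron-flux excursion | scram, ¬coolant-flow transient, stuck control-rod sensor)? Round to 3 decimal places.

P(scram | ¬coolant-flow transient, stuck control-rod sensor) = 0.31×0.756 + 0.53×0.244 = 0.234360 + 0.129320 = 0.363680
The genuine neutron-flux excursion-present share is 0.53×0.244 = 0.129320.
So P(genuine neutron-flux excursion | scram, ¬coolant-flow transient, stuck control-rod sensor) = 0.129320/0.363680 ≈ 0.356.

Pr(genuine neutron-flux excursion | scram, ¬coolant-flow transient, stuck control-rod sensor) ≈ 0.356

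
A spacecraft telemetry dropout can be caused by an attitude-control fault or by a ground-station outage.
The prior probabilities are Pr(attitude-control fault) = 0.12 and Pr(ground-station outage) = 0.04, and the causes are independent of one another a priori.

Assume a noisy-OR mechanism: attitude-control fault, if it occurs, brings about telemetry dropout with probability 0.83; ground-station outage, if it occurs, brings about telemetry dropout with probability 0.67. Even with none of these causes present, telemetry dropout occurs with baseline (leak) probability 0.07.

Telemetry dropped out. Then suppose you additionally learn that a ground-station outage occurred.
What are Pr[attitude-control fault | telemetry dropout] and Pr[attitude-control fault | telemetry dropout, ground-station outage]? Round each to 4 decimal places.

Pr[attitude-control fault | telemetry dropout] ≈ 0.5486; Pr[attitude-control fault | telemetry dropout, ground-station outage] ≈ 0.1572

Under noisy-OR, P(telemetry dropout | causes) = 1 − (1−0.07)·∏(1−qᵢ) over the active causes.
P(telemetry dropout) = 0.07×0.88×0.96 + 0.6931×0.88×0.04 + 0.8419×0.12×0.96 + 0.947827×0.12×0.04 = 0.059136 + 0.024397 + 0.096987 + 0.004550 = 0.185070
Of this, 0.101537 comes from 0.096987 + 0.004550 (the attitude-control fault=true cases).
P(attitude-control fault | telemetry dropout) = 0.101537 / 0.185070 ≈ 0.5486

Now condition on the additional information:
P(telemetry dropout | ground-station outage) = 0.6931×0.88 + 0.947827×0.12 = 0.609928 + 0.113739 = 0.723667
The attitude-control fault-present share is 0.947827×0.12 = 0.113739.
So P(attitude-control fault | telemetry dropout, ground-station outage) = 0.113739/0.723667 ≈ 0.1572.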